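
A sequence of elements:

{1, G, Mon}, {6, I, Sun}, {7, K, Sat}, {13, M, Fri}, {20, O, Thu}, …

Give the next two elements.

{33, Q, Wed}, {53, S, Tue}

First part: 1, 6, 7, 13, 20 → 33 → 53 (each term is the sum of the two before it).
For the letter, letters move forward 2 places in the alphabet: G, I, K, M, O → Q → S.
Day: runs backward through the weekdays Mon→Sun, so Mon, Sun, Sat, Fri, Thu → Wed → Tue.
Putting the parts together: {33, Q, Wed} and then {53, S, Tue}.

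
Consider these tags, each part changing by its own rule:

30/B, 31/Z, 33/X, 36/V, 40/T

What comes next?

45/R

First component: 30, 31, 33, 36, 40 → 45 (differences are 1, 2, 3, … (increasing by 1 each time)).
For the letter, letters move back 2 places in the alphabet, wrapping A→Z: B, Z, X, V, T → R.
Putting it together: 45/R.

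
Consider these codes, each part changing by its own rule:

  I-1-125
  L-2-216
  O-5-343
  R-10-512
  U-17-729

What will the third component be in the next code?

1000

Third component: perfect cubes: 5³, 6³, 7³, …; 125, 216, 343, 512, 729 → 1000.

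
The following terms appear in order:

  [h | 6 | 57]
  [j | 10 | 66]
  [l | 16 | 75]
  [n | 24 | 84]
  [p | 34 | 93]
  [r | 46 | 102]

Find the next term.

Letter: h, j, l, n, p, r → t (letters move forward 2 places in the alphabet).
Second coordinate: differences are 4, 6, 8, … (increasing by 2 each time); 6, 10, 16, 24, 34, 46 → 60.
Third coordinate: 57, 66, 75, 84, 93, 102 → 111 (+9 each step).
Putting it together: [t | 60 | 111].

[t | 60 | 111]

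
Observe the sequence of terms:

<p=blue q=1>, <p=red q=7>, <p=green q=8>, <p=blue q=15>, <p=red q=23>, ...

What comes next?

<p=green q=38>

P: repeats blue → red → green, so blue, red, green, blue, red → green.
Q goes 1, 7, 8, 15, 23 → 38 (each term is the sum of the two before it).
Combining the parts gives <p=green q=38>.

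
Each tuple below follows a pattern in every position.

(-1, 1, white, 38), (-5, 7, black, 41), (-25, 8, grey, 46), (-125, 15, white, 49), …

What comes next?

For the first part, ×5 each step: -1, -5, -25, -125 → -625.
Second part: 1, 7, 8, 15 → 23 (each term is the sum of the two before it).
Shade goes white, black, grey, white → black (repeats white → black → grey).
Fourth part — alternating steps +3, +5, +3, +5, …: 38, 41, 46, 49 → 54.
Putting it together: (-625, 23, black, 54).

(-625, 23, black, 54)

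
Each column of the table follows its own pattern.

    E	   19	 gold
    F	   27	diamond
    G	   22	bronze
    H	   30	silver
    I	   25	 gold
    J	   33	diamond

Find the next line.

K  28  bronze

Letter goes E, F, G, H, I, J → K (letters move forward 1 place in the alphabet).
Second component: 19, 27, 22, 30, 25, 33 → 28 (alternating steps +8, −5, +8, −5, …).
Rank — repeats gold → diamond → bronze → silver: gold, diamond, bronze, silver, gold, diamond → bronze.
So the next line is K  28  bronze.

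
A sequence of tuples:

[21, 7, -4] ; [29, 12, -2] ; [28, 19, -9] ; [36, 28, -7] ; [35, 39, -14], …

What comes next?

First slot: alternating steps +8, −1, +8, −1, …; 21, 29, 28, 36, 35 → 43.
Second slot: differences are 5, 7, 9, … (increasing by 2 each time); 7, 12, 19, 28, 39 → 52.
Third slot: alternating steps +2, −7, +2, −7, …, so -4, -2, -9, -7, -14 → -12.
Combining the parts gives [43, 52, -12].

[43, 52, -12]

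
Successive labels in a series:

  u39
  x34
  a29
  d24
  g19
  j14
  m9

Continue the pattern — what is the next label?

Letter: letters move forward 3 places in the alphabet, wrapping Z→A, so u, x, a, d, g, j, m → p.
For the second component, −5 each step: 39, 34, 29, 24, 19, 14, 9 → 4.
So the next label is p4.

p4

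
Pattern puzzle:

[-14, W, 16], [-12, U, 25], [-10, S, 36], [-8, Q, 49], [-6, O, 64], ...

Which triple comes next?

First part goes -14, -12, -10, -8, -6 → -4 (+2 each step).
Letter: letters move back 2 places in the alphabet, so W, U, S, Q, O → M.
Third part: perfect squares: 4², 5², 6², …; 16, 25, 36, 49, 64 → 81.
Putting it together: [-4, M, 81].

[-4, M, 81]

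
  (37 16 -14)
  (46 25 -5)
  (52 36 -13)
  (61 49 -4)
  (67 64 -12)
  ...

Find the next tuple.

First part: 37, 46, 52, 61, 67 → 76 (alternating steps +9, +6, +9, +6, …).
For the second part, perfect squares: 4², 5², 6², …: 16, 25, 36, 49, 64 → 81.
Third part: alternating steps +9, −8, +9, −8, …; -14, -5, -13, -4, -12 → -3.
Putting it together: (76 81 -3).

(76 81 -3)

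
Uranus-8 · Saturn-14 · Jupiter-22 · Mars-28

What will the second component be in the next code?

Second component goes 8, 14, 22, 28 → 36 (alternating steps +6, +8, +6, +8, …).

36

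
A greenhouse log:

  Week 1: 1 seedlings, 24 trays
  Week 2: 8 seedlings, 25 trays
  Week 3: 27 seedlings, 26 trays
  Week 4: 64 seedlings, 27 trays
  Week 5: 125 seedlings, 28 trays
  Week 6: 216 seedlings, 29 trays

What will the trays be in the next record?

30

For the trays, +1 each step: 24, 25, 26, 27, 28, 29 → 30.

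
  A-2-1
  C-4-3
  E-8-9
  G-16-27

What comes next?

Letter: A, C, E, G → I (letters move forward 2 places in the alphabet).
For the second component, ×2 each step: 2, 4, 8, 16 → 32.
Third component — ×3 each step: 1, 3, 9, 27 → 81.
So the next code is I-32-81.

I-32-81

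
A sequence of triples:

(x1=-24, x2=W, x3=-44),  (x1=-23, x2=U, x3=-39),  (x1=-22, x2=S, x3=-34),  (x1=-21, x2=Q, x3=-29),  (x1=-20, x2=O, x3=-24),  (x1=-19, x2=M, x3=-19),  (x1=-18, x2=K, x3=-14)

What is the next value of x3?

-9

X1: -24, -23, -22, -21, -20, -19, -18 → -17 (+1 each step).
X2: W, U, S, Q, O, M, K → I (letters move back 2 places in the alphabet).
For the x3, +5 each step: -44, -39, -34, -29, -24, -19, -14 → -9.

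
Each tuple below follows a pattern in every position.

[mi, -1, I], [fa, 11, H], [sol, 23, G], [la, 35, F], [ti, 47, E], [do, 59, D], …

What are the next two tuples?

For the note, runs through the solfège scale do→ti: mi, fa, sol, la, ti, do → re → mi.
For the second value, +12 each step: -1, 11, 23, 35, 47, 59 → 71 → 83.
Letter: I, H, G, F, E, D → C → B (letters move back 1 place in the alphabet).
Putting the parts together: [re, 71, C] and then [mi, 83, B].

[re, 71, C], [mi, 83, B]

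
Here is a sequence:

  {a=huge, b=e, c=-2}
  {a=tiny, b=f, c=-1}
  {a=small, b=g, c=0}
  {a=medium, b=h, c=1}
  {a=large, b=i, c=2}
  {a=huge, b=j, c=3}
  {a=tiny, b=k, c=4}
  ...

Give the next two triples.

{a=small, b=l, c=5}, {a=medium, b=m, c=6}

For the a, repeats huge → tiny → small → medium → large: huge, tiny, small, medium, large, huge, tiny → small → medium.
B: letters move forward 1 place in the alphabet, so e, f, g, h, i, j, k → l → m.
C goes -2, -1, 0, 1, 2, 3, 4 → 5 → 6 (+1 each step).
Putting the parts together: {a=small, b=l, c=5} and then {a=medium, b=m, c=6}.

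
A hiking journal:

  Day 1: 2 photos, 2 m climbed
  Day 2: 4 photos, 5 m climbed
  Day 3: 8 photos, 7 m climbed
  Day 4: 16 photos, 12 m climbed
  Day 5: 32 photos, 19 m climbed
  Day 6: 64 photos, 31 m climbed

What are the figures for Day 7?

128 photos, 50 m climbed

Photos: 2, 4, 8, 16, 32, 64 → 128 (×2 each step).
M climbed: each term is the sum of the two before it, so 2, 5, 7, 12, 19, 31 → 50.
So the next line is 128 photos, 50 m climbed.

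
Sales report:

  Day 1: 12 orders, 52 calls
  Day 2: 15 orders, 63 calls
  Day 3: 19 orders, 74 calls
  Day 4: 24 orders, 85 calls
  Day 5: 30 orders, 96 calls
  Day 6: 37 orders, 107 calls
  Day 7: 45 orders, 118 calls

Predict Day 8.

For the orders, differences are 3, 4, 5, … (increasing by 1 each time): 12, 15, 19, 24, 30, 37, 45 → 54.
Calls: 52, 63, 74, 85, 96, 107, 118 → 129 (+11 each step).
Combining the parts gives 54 orders, 129 calls.

54 orders, 129 calls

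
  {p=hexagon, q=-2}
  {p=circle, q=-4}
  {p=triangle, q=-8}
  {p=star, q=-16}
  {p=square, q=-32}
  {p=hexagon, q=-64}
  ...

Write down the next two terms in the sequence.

P: repeats hexagon → circle → triangle → star → square, so hexagon, circle, triangle, star, square, hexagon → circle → triangle.
Q — ×2 each step: -2, -4, -8, -16, -32, -64 → -128 → -256.
Putting the parts together: {p=circle, q=-128} and then {p=triangle, q=-256}.

{p=circle, q=-128}, {p=triangle, q=-256}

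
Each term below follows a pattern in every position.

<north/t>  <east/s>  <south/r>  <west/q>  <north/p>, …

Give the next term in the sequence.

<east/o>

Direction: repeats north → east → south → west; north, east, south, west, north → east.
Letter: t, s, r, q, p → o (letters move back 1 place in the alphabet).
So the next term is <east/o>.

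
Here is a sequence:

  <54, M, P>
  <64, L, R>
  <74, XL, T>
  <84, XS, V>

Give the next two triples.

<94, S, X>, <104, M, Z>

First part: +10 each step, so 54, 64, 74, 84 → 94 → 104.
Size: M, L, XL, XS → S → M (runs through clothing sizes XS→XL).
Letter — letters move forward 2 places in the alphabet: P, R, T, V → X → Z.
So the next two triples are <94, S, X> and <104, M, Z>.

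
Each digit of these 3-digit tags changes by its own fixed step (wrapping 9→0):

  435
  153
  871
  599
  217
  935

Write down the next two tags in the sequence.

653 then 371

First digit: −3 each step, mod 10, so 4, 1, 8, 5, 2, 9 → 6 → 3.
Second digit: +2 each step, mod 10, so 3, 5, 7, 9, 1, 3 → 5 → 7.
Third digit — −2 each step, mod 10: 5, 3, 1, 9, 7, 5 → 3 → 1.
So the next two tags are 653 and 371.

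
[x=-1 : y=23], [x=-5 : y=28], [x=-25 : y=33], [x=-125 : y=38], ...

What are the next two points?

X goes -1, -5, -25, -125 → -625 → -3125 (×5 each step).
Y goes 23, 28, 33, 38 → 43 → 48 (+5 each step).
Putting the parts together: [x=-625 : y=43] and then [x=-3125 : y=48].

[x=-625 : y=43], [x=-3125 : y=48]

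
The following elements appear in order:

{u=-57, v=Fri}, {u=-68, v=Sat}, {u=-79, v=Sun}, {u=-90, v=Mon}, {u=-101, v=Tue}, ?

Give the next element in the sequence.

{u=-112, v=Wed}

U — −11 each step: -57, -68, -79, -90, -101 → -112.
V: runs through the weekdays Mon→Sun; Fri, Sat, Sun, Mon, Tue → Wed.
Combining the parts gives {u=-112, v=Wed}.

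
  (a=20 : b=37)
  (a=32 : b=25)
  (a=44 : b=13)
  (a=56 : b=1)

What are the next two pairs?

(a=68 : b=-11), (a=80 : b=-23)

A: +12 each step; 20, 32, 44, 56 → 68 → 80.
B: together with the a always sums to 57, so 37, 25, 13, 1 → -11 → -23.
Putting the parts together: (a=68 : b=-11) and then (a=80 : b=-23).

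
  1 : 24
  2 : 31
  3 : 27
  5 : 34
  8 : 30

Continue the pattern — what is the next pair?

First component: 1, 2, 3, 5, 8 → 13 (each term is the sum of the two before it).
For the second component, alternating steps +7, −4, +7, −4, …: 24, 31, 27, 34, 30 → 37.
Putting it together: 13 : 37.

13 : 37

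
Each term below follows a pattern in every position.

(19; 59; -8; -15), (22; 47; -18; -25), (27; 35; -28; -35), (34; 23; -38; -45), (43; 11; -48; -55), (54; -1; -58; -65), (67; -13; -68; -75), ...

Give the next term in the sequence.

First value goes 19, 22, 27, 34, 43, 54, 67 → 82 (differences are 3, 5, 7, … (increasing by 2 each time)).
Second value: −12 each step; 59, 47, 35, 23, 11, -1, -13 → -25.
Third value goes -8, -18, -28, -38, -48, -58, -68 → -78 (−10 each step).
Fourth value: -15, -25, -35, -45, -55, -65, -75 → -85 (always 7 less than the third value).
Putting it together: (82; -25; -78; -85).

(82; -25; -78; -85)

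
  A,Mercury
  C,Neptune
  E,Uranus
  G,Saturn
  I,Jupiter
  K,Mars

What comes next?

M,Earth

Letter: letters move forward 2 places in the alphabet; A, C, E, G, I, K → M.
For the planet, runs backward through the planets Mercury→Neptune: Mercury, Neptune, Uranus, Saturn, Jupiter, Mars → Earth.
So the next pair is M,Earth.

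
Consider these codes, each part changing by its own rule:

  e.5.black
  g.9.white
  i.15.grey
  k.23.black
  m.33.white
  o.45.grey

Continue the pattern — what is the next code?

q.59.black

Letter: letters move forward 2 places in the alphabet; e, g, i, k, m, o → q.
For the second component, differences are 4, 6, 8, … (increasing by 2 each time): 5, 9, 15, 23, 33, 45 → 59.
Shade: repeats black → white → grey, so black, white, grey, black, white, grey → black.
So the next code is q.59.black.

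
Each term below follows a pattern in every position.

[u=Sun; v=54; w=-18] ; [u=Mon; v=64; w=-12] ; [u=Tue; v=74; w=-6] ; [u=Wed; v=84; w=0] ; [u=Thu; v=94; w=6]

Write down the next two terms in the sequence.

[u=Fri; v=104; w=12], [u=Sat; v=114; w=18]

For the u, runs through the weekdays Mon→Sun: Sun, Mon, Tue, Wed, Thu → Fri → Sat.
V goes 54, 64, 74, 84, 94 → 104 → 114 (+10 each step).
W: -18, -12, -6, 0, 6 → 12 → 18 (+6 each step).
Putting the parts together: [u=Fri; v=104; w=12] and then [u=Sat; v=114; w=18].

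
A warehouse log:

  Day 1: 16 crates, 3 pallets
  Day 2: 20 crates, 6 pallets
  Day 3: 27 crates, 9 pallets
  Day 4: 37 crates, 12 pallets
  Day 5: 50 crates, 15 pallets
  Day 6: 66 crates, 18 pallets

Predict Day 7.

Crates — differences are 4, 7, 10, … (increasing by 3 each time): 16, 20, 27, 37, 50, 66 → 85.
Pallets goes 3, 6, 9, 12, 15, 18 → 21 (+3 each step).
Combining the parts gives 85 crates, 21 pallets.

85 crates, 21 pallets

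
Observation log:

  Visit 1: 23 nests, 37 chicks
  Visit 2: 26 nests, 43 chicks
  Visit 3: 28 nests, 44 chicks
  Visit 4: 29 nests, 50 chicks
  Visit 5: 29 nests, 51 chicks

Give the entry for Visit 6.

28 nests, 57 chicks

Nests: 23, 26, 28, 29, 29 → 28 (differences are 3, 2, 1, … (decreasing by 1 each time)).
Chicks: alternating steps +6, +1, +6, +1, …; 37, 43, 44, 50, 51 → 57.
Putting it together: 28 nests, 57 chicks.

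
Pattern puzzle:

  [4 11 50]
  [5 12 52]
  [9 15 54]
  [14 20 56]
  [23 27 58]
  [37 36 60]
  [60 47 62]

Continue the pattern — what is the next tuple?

First part — each term is the sum of the two before it: 4, 5, 9, 14, 23, 37, 60 → 97.
Second part goes 11, 12, 15, 20, 27, 36, 47 → 60 (differences are 1, 3, 5, … (increasing by 2 each time)).
Third part: +2 each step, so 50, 52, 54, 56, 58, 60, 62 → 64.
So the next tuple is [97 60 64].

[97 60 64]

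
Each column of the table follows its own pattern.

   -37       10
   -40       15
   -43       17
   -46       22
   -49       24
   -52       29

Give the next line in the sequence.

First component: −3 each step, so -37, -40, -43, -46, -49, -52 → -55.
Second component: alternating steps +5, +2, +5, +2, …; 10, 15, 17, 22, 24, 29 → 31.
So the next line is -55  31.

-55  31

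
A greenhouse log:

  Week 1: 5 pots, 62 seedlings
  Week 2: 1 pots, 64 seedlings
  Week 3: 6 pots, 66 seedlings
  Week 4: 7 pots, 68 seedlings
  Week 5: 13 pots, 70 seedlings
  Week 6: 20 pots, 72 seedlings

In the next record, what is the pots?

Pots goes 5, 1, 6, 7, 13, 20 → 33 (each term is the sum of the two before it).
Seedlings goes 62, 64, 66, 68, 70, 72 → 74 (+2 each step).

33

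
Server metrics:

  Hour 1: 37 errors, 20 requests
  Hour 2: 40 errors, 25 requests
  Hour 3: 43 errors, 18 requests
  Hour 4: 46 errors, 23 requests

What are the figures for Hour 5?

49 errors, 16 requests

Errors: +3 each step; 37, 40, 43, 46 → 49.
For the requests, alternating steps +5, −7, +5, −7, …: 20, 25, 18, 23 → 16.
Putting it together: 49 errors, 16 requests.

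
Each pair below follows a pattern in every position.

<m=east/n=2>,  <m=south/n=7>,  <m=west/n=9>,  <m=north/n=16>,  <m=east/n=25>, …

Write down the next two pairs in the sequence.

M goes east, south, west, north, east → south → west (repeats east → south → west → north).
N: each term is the sum of the two before it, so 2, 7, 9, 16, 25 → 41 → 66.
So the next two pairs are <m=south/n=41> and <m=west/n=66>.

<m=south/n=41>, <m=west/n=66>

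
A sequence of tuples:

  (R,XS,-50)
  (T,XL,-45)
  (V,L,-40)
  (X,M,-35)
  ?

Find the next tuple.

For the letter, letters move forward 2 places in the alphabet: R, T, V, X → Z.
Size: XS, XL, L, M → S (runs backward through clothing sizes XS→XL).
Third part goes -50, -45, -40, -35 → -30 (+5 each step).
Putting it together: (Z,S,-30).

(Z,S,-30)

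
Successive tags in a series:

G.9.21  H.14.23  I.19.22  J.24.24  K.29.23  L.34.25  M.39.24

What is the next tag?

Letter goes G, H, I, J, K, L, M → N (letters move forward 1 place in the alphabet).
Second component: +5 each step; 9, 14, 19, 24, 29, 34, 39 → 44.
Third component: 21, 23, 22, 24, 23, 25, 24 → 26 (alternating steps +2, −1, +2, −1, …).
So the next tag is N.44.26.

N.44.26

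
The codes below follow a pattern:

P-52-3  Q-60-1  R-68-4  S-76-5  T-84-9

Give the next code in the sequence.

Letter: letters move forward 1 place in the alphabet; P, Q, R, S, T → U.
Second component: +8 each step; 52, 60, 68, 76, 84 → 92.
Third component: each term is the sum of the two before it, so 3, 1, 4, 5, 9 → 14.
So the next code is U-92-14.

U-92-14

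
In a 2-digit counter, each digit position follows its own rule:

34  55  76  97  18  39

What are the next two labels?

First digit: 3, 5, 7, 9, 1, 3 → 5 → 7 (+2 each step, mod 10).
Second digit: 4, 5, 6, 7, 8, 9 → 0 → 1 (+1 each step, mod 10).
Putting the parts together: 50 and then 71.

50 then 71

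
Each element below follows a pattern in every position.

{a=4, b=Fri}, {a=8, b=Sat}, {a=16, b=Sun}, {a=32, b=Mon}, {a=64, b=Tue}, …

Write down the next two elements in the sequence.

{a=128, b=Wed}, {a=256, b=Thu}

A: 4, 8, 16, 32, 64 → 128 → 256 (×2 each step).
B: runs through the weekdays Mon→Sun, so Fri, Sat, Sun, Mon, Tue → Wed → Thu.
So the next two elements are {a=128, b=Wed} and {a=256, b=Thu}.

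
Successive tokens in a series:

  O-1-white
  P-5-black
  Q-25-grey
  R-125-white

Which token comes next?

S-625-black

Letter: letters move forward 1 place in the alphabet, so O, P, Q, R → S.
Second component: ×5 each step, so 1, 5, 25, 125 → 625.
Shade: repeats white → black → grey; white, black, grey, white → black.
Putting it together: S-625-black.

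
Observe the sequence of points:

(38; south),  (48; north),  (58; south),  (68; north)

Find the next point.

(78; south)

First component: +10 each step, so 38, 48, 58, 68 → 78.
For the direction, alternates south ↔ north: south, north, south, north → south.
Putting it together: (78; south).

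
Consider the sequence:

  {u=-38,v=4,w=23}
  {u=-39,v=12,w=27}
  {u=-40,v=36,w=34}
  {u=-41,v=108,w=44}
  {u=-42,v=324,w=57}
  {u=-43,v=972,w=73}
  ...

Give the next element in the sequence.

{u=-44,v=2916,w=92}

U goes -38, -39, -40, -41, -42, -43 → -44 (−1 each step).
V: ×3 each step; 4, 12, 36, 108, 324, 972 → 2916.
W: differences are 4, 7, 10, … (increasing by 3 each time); 23, 27, 34, 44, 57, 73 → 92.
Putting it together: {u=-44,v=2916,w=92}.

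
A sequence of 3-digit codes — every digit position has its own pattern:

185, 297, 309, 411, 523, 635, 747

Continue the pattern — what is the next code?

For the first digit, +1 each step, mod 10: 1, 2, 3, 4, 5, 6, 7 → 8.
Second digit: +1 each step, mod 10; 8, 9, 0, 1, 2, 3, 4 → 5.
Third digit — +2 each step, mod 10: 5, 7, 9, 1, 3, 5, 7 → 9.
So the next code is 859.

859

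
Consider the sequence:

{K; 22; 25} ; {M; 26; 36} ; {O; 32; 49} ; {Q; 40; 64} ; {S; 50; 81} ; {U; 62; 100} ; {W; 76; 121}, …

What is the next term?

{Y; 92; 144}

Letter — letters move forward 2 places in the alphabet: K, M, O, Q, S, U, W → Y.
Second coordinate: 22, 26, 32, 40, 50, 62, 76 → 92 (differences are 4, 6, 8, … (increasing by 2 each time)).
Third coordinate goes 25, 36, 49, 64, 81, 100, 121 → 144 (perfect squares: 5², 6², 7², …).
Combining the parts gives {Y; 92; 144}.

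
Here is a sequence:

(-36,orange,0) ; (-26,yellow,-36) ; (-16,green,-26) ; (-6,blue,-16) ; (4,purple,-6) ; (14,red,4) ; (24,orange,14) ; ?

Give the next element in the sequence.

First slot: +10 each step, so -36, -26, -16, -6, 4, 14, 24 → 34.
Colour goes orange, yellow, green, blue, purple, red, orange → yellow (repeats orange → yellow → green → blue → purple → red).
Third slot goes 0, -36, -26, -16, -6, 4, 14 → 24 (always the previous value of the first slot).
Putting it together: (34,yellow,24).

(34,yellow,24)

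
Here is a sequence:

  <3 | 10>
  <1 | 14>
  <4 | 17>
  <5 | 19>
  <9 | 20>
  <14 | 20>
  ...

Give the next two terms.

First part: each term is the sum of the two before it, so 3, 1, 4, 5, 9, 14 → 23 → 37.
Second part: differences are 4, 3, 2, … (decreasing by 1 each time); 10, 14, 17, 19, 20, 20 → 19 → 17.
Putting the parts together: <23 | 19> and then <37 | 17>.

<23 | 19>, <37 | 17>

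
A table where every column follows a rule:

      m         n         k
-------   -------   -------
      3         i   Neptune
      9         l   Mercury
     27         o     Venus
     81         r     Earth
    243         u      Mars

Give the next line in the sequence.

Column m: ×3 each step, so 3, 9, 27, 81, 243 → 729.
For the column n, letters move forward 3 places in the alphabet: i, l, o, r, u → x.
Column k: runs through the planets Mercury→Neptune, so Neptune, Mercury, Venus, Earth, Mars → Jupiter.
Combining the parts gives 729  x  Jupiter.

729  x  Jupiter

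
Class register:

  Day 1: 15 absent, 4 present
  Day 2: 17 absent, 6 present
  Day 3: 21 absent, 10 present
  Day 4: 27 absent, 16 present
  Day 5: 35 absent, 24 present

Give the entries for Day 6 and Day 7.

45 absent, 34 present; 57 absent, 46 present

Absent goes 15, 17, 21, 27, 35 → 45 → 57 (differences are 2, 4, 6, … (increasing by 2 each time)).
Present — always 11 less than the absent: 4, 6, 10, 16, 24 → 34 → 46.
Putting the parts together: 45 absent, 34 present and then 57 absent, 46 present.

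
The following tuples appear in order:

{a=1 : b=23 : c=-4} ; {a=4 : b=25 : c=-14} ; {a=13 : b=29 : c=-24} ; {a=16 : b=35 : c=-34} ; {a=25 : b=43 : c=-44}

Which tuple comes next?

For the a, alternating steps +3, +9, +3, +9, …: 1, 4, 13, 16, 25 → 28.
B: differences are 2, 4, 6, … (increasing by 2 each time); 23, 25, 29, 35, 43 → 53.
C: −10 each step, so -4, -14, -24, -34, -44 → -54.
So the next tuple is {a=28 : b=53 : c=-54}.

{a=28 : b=53 : c=-54}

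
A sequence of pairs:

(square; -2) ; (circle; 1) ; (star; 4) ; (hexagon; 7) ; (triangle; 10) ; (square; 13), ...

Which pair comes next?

Shape — repeats square → circle → star → hexagon → triangle: square, circle, star, hexagon, triangle, square → circle.
Second part: -2, 1, 4, 7, 10, 13 → 16 (+3 each step).
Combining the parts gives (circle; 16).

(circle; 16)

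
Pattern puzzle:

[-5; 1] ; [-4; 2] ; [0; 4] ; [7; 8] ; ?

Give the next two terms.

[17; 16], [30; 32]

First entry goes -5, -4, 0, 7 → 17 → 30 (differences are 1, 4, 7, … (increasing by 3 each time)).
Second entry: ×2 each step, so 1, 2, 4, 8 → 16 → 32.
Putting the parts together: [17; 16] and then [30; 32].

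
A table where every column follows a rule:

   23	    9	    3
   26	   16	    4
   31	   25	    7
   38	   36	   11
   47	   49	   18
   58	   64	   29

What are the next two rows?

71  81  47; 86  100  76

First component: 23, 26, 31, 38, 47, 58 → 71 → 86 (differences are 3, 5, 7, … (increasing by 2 each time)).
For the second component, perfect squares: 3², 4², 5², …: 9, 16, 25, 36, 49, 64 → 81 → 100.
Third component: 3, 4, 7, 11, 18, 29 → 47 → 76 (each term is the sum of the two before it).
So the next two rows are 71  81  47 and 86  100  76.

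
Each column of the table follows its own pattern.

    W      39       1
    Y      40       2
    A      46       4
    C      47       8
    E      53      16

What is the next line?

Letter — letters move forward 2 places in the alphabet, wrapping Z→A: W, Y, A, C, E → G.
Second component: 39, 40, 46, 47, 53 → 54 (alternating steps +1, +6, +1, +6, …).
Third component goes 1, 2, 4, 8, 16 → 32 (×2 each step).
Putting it together: G  54  32.

G  54  32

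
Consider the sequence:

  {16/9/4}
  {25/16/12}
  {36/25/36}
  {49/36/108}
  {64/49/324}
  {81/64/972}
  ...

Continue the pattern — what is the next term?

First slot goes 16, 25, 36, 49, 64, 81 → 100 (perfect squares: 4², 5², 6², …).
Second slot: perfect squares: 3², 4², 5², …, so 9, 16, 25, 36, 49, 64 → 81.
For the third slot, ×3 each step: 4, 12, 36, 108, 324, 972 → 2916.
Putting it together: {100/81/2916}.

{100/81/2916}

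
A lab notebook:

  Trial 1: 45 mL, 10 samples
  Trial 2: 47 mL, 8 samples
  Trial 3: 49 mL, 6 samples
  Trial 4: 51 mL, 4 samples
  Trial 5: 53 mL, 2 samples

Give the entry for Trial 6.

55 mL, 0 samples

ML: +2 each step; 45, 47, 49, 51, 53 → 55.
Samples: together with the mL always sums to 55, so 10, 8, 6, 4, 2 → 0.
Combining the parts gives 55 mL, 0 samples.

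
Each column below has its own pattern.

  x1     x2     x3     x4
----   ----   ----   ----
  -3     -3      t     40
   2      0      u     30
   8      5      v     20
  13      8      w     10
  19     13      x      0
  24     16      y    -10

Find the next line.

Column x1 — alternating steps +5, +6, +5, +6, …: -3, 2, 8, 13, 19, 24 → 30.
Column x2: alternating steps +3, +5, +3, +5, …; -3, 0, 5, 8, 13, 16 → 21.
For the column x3, letters move forward 1 place in the alphabet: t, u, v, w, x, y → z.
Column x4: −10 each step; 40, 30, 20, 10, 0, -10 → -20.
So the next line is 30  21  z  -20.

30  21  z  -20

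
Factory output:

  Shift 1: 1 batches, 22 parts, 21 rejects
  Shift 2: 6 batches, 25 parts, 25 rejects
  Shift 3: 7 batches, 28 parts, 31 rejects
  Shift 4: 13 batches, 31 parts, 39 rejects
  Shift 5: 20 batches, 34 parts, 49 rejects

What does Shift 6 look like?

33 batches, 37 parts, 61 rejects

Batches: each term is the sum of the two before it; 1, 6, 7, 13, 20 → 33.
Parts goes 22, 25, 28, 31, 34 → 37 (+3 each step).
Rejects: differences are 4, 6, 8, … (increasing by 2 each time), so 21, 25, 31, 39, 49 → 61.
So the next row is 33 batches, 37 parts, 61 rejects.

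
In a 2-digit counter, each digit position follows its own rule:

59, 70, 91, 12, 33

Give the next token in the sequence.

First digit: +2 each step, mod 10; 5, 7, 9, 1, 3 → 5.
Second digit — +1 each step, mod 10: 9, 0, 1, 2, 3 → 4.
Combining the parts gives 54.

54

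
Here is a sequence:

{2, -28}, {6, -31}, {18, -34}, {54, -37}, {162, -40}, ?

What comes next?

For the first slot, ×3 each step: 2, 6, 18, 54, 162 → 486.
For the second slot, −3 each step: -28, -31, -34, -37, -40 → -43.
So the next element is {486, -43}.

{486, -43}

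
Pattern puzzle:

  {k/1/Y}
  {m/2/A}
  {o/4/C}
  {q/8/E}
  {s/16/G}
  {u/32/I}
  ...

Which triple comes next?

First letter: letters move forward 2 places in the alphabet, so k, m, o, q, s, u → w.
Second value: 1, 2, 4, 8, 16, 32 → 64 (×2 each step).
Second letter: letters move forward 2 places in the alphabet, wrapping Z→A, so Y, A, C, E, G, I → K.
Combining the parts gives {w/64/K}.

{w/64/K}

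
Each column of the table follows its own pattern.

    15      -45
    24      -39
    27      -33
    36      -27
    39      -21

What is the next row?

First component: alternating steps +9, +3, +9, +3, …, so 15, 24, 27, 36, 39 → 48.
For the second component, +6 each step: -45, -39, -33, -27, -21 → -15.
So the next row is 48  -15.

48  -15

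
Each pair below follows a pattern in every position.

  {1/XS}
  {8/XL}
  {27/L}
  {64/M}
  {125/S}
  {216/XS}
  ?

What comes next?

{343/XL}

For the first coordinate, perfect cubes: 1³, 2³, 3³, …: 1, 8, 27, 64, 125, 216 → 343.
Size: repeats XS → XL → L → M → S, so XS, XL, L, M, S, XS → XL.
Combining the parts gives {343/XL}.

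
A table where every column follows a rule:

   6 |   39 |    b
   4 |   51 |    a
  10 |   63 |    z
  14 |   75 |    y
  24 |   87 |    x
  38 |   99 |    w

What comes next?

First component: 6, 4, 10, 14, 24, 38 → 62 (each term is the sum of the two before it).
For the second component, +12 each step: 39, 51, 63, 75, 87, 99 → 111.
For the letter, letters move back 1 place in the alphabet, wrapping A→Z: b, a, z, y, x, w → v.
Putting it together: 62  111  v.

62  111  v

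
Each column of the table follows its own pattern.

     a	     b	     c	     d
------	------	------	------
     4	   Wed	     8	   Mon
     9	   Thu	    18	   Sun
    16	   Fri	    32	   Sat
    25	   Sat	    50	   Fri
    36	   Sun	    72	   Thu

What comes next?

49  Mon  98  Wed

Column a: perfect squares: 2², 3², 4², …, so 4, 9, 16, 25, 36 → 49.
Column b: runs through the weekdays Mon→Sun; Wed, Thu, Fri, Sat, Sun → Mon.
Column c goes 8, 18, 32, 50, 72 → 98 (always 2 × the column a).
Column d: runs backward through the weekdays Mon→Sun; Mon, Sun, Sat, Fri, Thu → Wed.
So the next row is 49  Mon  98  Wed.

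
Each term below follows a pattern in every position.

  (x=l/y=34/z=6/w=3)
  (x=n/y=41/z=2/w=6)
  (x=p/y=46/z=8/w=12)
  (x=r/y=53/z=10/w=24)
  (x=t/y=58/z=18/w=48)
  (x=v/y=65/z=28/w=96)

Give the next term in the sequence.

X: letters move forward 2 places in the alphabet, so l, n, p, r, t, v → x.
Y — alternating steps +7, +5, +7, +5, …: 34, 41, 46, 53, 58, 65 → 70.
Z goes 6, 2, 8, 10, 18, 28 → 46 (each term is the sum of the two before it).
W — ×2 each step: 3, 6, 12, 24, 48, 96 → 192.
Combining the parts gives (x=x/y=70/z=46/w=192).

(x=x/y=70/z=46/w=192)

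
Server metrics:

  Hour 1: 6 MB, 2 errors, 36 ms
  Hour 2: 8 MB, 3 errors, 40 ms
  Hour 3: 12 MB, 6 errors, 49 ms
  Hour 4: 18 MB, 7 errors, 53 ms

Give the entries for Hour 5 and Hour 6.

MB goes 6, 8, 12, 18 → 26 → 36 (differences are 2, 4, 6, … (increasing by 2 each time)).
Errors: alternating steps +1, +3, +1, +3, …; 2, 3, 6, 7 → 10 → 11.
Ms: alternating steps +4, +9, +4, +9, …, so 36, 40, 49, 53 → 62 → 66.
So the next two rows are 26 MB, 10 errors, 62 ms and 36 MB, 11 errors, 66 ms.

26 MB, 10 errors, 62 ms; 36 MB, 11 errors, 66 ms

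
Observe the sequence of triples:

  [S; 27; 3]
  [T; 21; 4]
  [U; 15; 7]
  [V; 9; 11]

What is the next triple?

[W; 3; 18]

For the letter, letters move forward 1 place in the alphabet: S, T, U, V → W.
Second slot: −6 each step, so 27, 21, 15, 9 → 3.
Third slot — each term is the sum of the two before it: 3, 4, 7, 11 → 18.
Putting it together: [W; 3; 18].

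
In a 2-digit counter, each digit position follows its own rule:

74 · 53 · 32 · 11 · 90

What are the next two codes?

First digit: −2 each step, mod 10; 7, 5, 3, 1, 9 → 7 → 5.
For the second digit, −1 each step, mod 10: 4, 3, 2, 1, 0 → 9 → 8.
So the next two codes are 79 and 58.

79 then 58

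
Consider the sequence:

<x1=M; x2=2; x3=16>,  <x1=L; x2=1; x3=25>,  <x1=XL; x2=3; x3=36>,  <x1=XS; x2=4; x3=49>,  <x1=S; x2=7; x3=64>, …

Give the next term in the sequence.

X1: runs through clothing sizes XS→XL; M, L, XL, XS, S → M.
X2: each term is the sum of the two before it; 2, 1, 3, 4, 7 → 11.
X3: perfect squares: 4², 5², 6², …, so 16, 25, 36, 49, 64 → 81.
Putting it together: <x1=M; x2=11; x3=81>.

<x1=M; x2=11; x3=81>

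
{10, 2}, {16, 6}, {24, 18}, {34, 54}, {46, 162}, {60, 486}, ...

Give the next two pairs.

First part — differences are 6, 8, 10, … (increasing by 2 each time): 10, 16, 24, 34, 46, 60 → 76 → 94.
Second part goes 2, 6, 18, 54, 162, 486 → 1458 → 4374 (×3 each step).
Putting the parts together: {76, 1458} and then {94, 4374}.

{76, 1458}, {94, 4374}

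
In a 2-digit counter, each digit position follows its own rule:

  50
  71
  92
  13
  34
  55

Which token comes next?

First digit: +2 each step, mod 10, so 5, 7, 9, 1, 3, 5 → 7.
Second digit — +1 each step, mod 10: 0, 1, 2, 3, 4, 5 → 6.
Combining the parts gives 76.

76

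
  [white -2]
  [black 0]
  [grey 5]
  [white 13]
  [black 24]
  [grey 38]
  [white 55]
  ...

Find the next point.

Shade goes white, black, grey, white, black, grey, white → black (repeats white → black → grey).
Second coordinate: differences are 2, 5, 8, … (increasing by 3 each time); -2, 0, 5, 13, 24, 38, 55 → 75.
So the next point is [black 75].

[black 75]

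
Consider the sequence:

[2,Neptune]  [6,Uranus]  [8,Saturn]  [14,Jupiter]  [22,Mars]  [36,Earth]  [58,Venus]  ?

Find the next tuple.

First coordinate goes 2, 6, 8, 14, 22, 36, 58 → 94 (each term is the sum of the two before it).
Planet: Neptune, Uranus, Saturn, Jupiter, Mars, Earth, Venus → Mercury (runs backward through the planets Mercury→Neptune).
So the next tuple is [94,Mercury].

[94,Mercury]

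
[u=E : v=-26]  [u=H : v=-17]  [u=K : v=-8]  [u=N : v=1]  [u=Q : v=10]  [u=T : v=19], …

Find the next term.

U: letters move forward 3 places in the alphabet, so E, H, K, N, Q, T → W.
V: +9 each step; -26, -17, -8, 1, 10, 19 → 28.
So the next term is [u=W : v=28].

[u=W : v=28]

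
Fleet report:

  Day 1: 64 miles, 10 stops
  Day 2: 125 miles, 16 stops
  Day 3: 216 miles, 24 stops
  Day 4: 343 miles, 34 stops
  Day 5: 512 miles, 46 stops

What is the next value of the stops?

Stops: differences are 6, 8, 10, … (increasing by 2 each time), so 10, 16, 24, 34, 46 → 60.

60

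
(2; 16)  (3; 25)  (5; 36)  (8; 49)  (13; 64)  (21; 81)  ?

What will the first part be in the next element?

For the first part, each term is the sum of the two before it: 2, 3, 5, 8, 13, 21 → 34.
Second part goes 16, 25, 36, 49, 64, 81 → 100 (perfect squares: 4², 5², 6², …).

34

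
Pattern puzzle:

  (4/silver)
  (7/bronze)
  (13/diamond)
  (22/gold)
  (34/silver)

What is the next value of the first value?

For the first value, differences are 3, 6, 9, … (increasing by 3 each time): 4, 7, 13, 22, 34 → 49.
Rank — repeats silver → bronze → diamond → gold: silver, bronze, diamond, gold, silver → bronze.

49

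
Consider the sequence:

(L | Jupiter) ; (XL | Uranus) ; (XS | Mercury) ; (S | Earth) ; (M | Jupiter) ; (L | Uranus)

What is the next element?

(XL | Mercury)

Size goes L, XL, XS, S, M, L → XL (repeats L → XL → XS → S → M).
Planet: repeats Jupiter → Uranus → Mercury → Earth; Jupiter, Uranus, Mercury, Earth, Jupiter, Uranus → Mercury.
Combining the parts gives (XL | Mercury).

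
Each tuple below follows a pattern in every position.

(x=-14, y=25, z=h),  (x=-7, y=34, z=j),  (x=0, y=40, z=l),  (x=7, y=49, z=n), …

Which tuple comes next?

X goes -14, -7, 0, 7 → 14 (+7 each step).
Y: alternating steps +9, +6, +9, +6, …, so 25, 34, 40, 49 → 55.
Z: letters move forward 2 places in the alphabet; h, j, l, n → p.
So the next tuple is (x=14, y=55, z=p).

(x=14, y=55, z=p)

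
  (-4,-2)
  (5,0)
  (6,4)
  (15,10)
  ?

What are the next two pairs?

(16,18), (25,28)

For the first coordinate, alternating steps +9, +1, +9, +1, …: -4, 5, 6, 15 → 16 → 25.
Second coordinate — differences are 2, 4, 6, … (increasing by 2 each time): -2, 0, 4, 10 → 18 → 28.
Putting the parts together: (16,18) and then (25,28).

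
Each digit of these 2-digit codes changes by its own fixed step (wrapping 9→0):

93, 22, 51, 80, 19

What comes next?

48

First digit goes 9, 2, 5, 8, 1 → 4 (+3 each step, mod 10).
For the second digit, −1 each step, mod 10: 3, 2, 1, 0, 9 → 8.
Combining the parts gives 48.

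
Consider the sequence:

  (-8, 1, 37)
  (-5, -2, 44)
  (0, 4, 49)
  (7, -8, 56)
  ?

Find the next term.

First value: differences are 3, 5, 7, … (increasing by 2 each time); -8, -5, 0, 7 → 16.
Second value goes 1, -2, 4, -8 → 16 (×(-2) each step).
Third value: 37, 44, 49, 56 → 61 (alternating steps +7, +5, +7, +5, …).
So the next term is (16, 16, 61).

(16, 16, 61)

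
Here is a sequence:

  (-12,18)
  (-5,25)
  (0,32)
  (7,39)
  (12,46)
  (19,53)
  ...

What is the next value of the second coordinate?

60

For the first coordinate, alternating steps +7, +5, +7, +5, …: -12, -5, 0, 7, 12, 19 → 24.
Second coordinate: +7 each step, so 18, 25, 32, 39, 46, 53 → 60.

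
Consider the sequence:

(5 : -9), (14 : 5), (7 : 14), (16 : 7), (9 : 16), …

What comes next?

(18 : 9)

First value — alternating steps +9, −7, +9, −7, …: 5, 14, 7, 16, 9 → 18.
For the second value, always the previous value of the first value: -9, 5, 14, 7, 16 → 9.
Combining the parts gives (18 : 9).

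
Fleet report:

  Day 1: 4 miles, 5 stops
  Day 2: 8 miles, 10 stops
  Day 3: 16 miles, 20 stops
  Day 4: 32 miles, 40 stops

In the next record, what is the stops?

80

Stops: 5, 10, 20, 40 → 80 (×2 each step).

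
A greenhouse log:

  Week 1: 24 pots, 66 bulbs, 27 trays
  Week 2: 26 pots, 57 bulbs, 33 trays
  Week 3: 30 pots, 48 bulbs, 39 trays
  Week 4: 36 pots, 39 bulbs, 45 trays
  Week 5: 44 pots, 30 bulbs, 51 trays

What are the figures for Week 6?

Pots: differences are 2, 4, 6, … (increasing by 2 each time), so 24, 26, 30, 36, 44 → 54.
For the bulbs, −9 each step: 66, 57, 48, 39, 30 → 21.
Trays goes 27, 33, 39, 45, 51 → 57 (+6 each step).
Putting it together: 54 pots, 21 bulbs, 57 trays.

54 pots, 21 bulbs, 57 trays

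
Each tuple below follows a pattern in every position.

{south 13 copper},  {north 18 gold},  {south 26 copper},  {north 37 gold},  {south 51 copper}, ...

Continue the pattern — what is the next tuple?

{north 68 gold}

Direction: alternates south ↔ north, so south, north, south, north, south → north.
Second value — differences are 5, 8, 11, … (increasing by 3 each time): 13, 18, 26, 37, 51 → 68.
Metal goes copper, gold, copper, gold, copper → gold (alternates copper ↔ gold).
Putting it together: {north 68 gold}.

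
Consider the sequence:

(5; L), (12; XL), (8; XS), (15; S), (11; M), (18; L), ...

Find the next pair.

First value — alternating steps +7, −4, +7, −4, …: 5, 12, 8, 15, 11, 18 → 14.
Size goes L, XL, XS, S, M, L → XL (repeats L → XL → XS → S → M).
So the next pair is (14; XL).

(14; XL)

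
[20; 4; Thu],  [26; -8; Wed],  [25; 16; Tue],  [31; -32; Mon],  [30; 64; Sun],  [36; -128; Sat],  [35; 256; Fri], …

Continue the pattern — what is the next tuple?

First coordinate: 20, 26, 25, 31, 30, 36, 35 → 41 (alternating steps +6, −1, +6, −1, …).
Second coordinate: 4, -8, 16, -32, 64, -128, 256 → -512 (×(-2) each step).
Day — runs backward through the weekdays Mon→Sun: Thu, Wed, Tue, Mon, Sun, Sat, Fri → Thu.
So the next tuple is [41; -512; Thu].

[41; -512; Thu]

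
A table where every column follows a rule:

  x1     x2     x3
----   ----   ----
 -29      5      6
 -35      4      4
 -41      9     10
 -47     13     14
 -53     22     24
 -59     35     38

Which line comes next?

-65  57  62

Column x1: −6 each step; -29, -35, -41, -47, -53, -59 → -65.
Column x2: each term is the sum of the two before it; 5, 4, 9, 13, 22, 35 → 57.
Column x3 — each term is the sum of the two before it: 6, 4, 10, 14, 24, 38 → 62.
Putting it together: -65  57  62.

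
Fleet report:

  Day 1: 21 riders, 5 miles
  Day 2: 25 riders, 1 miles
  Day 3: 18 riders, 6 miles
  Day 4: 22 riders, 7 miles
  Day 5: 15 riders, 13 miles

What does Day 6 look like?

Riders: alternating steps +4, −7, +4, −7, …; 21, 25, 18, 22, 15 → 19.
Miles: each term is the sum of the two before it; 5, 1, 6, 7, 13 → 20.
Putting it together: 19 riders, 20 miles.

19 riders, 20 miles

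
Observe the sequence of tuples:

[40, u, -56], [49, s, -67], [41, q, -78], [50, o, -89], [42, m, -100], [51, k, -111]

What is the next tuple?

First component: alternating steps +9, −8, +9, −8, …, so 40, 49, 41, 50, 42, 51 → 43.
Letter: letters move back 2 places in the alphabet; u, s, q, o, m, k → i.
Third component: −11 each step; -56, -67, -78, -89, -100, -111 → -122.
Combining the parts gives [43, i, -122].

[43, i, -122]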